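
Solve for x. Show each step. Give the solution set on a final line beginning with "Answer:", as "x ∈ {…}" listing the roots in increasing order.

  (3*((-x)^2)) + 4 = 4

Step 1. [(3*((-x)^2)) + 4 = 4] 4 comes off first (subtract 4) ⇒ sub: 3*((-x)^2) = 0.
Step 2. [3*((-x)^2) = 0] 3 out front; divide by 3. So div: (-x)^2 = 0.
Step 3. [(-x)^2 = 0] LHS squared, RHS 0 ≥ 0: apply √ (±). So sqrt: -x = 0.
Step 4. [-x = 0] leading − — multiply by −1, so neg: x = 0.

Answer: x ∈ {0}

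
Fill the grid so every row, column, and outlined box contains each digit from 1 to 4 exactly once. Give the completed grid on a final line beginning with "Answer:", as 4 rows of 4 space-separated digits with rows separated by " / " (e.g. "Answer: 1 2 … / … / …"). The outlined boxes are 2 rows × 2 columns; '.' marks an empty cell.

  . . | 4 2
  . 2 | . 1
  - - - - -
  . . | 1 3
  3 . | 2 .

Step 1. [r3c2∈{4}] r3c2 has the single candidate 4 ⇒ r3c2=4.
Step 2. [r4c2∈{1}] r4c2 is down to just 1 ⇒ r4c2=1.
Step 3. [r1c2∈{3}] r1c2 is down to just 3. So r1c2=3.
Step 4. [r3c1∈{2}] r3c1's peers cover all but 2 ⇒ r3c1=2.
Step 5. [r1c1∈{1}] only 1 remains possible at r1c1. So r1c1=1.
Step 6. [r2c3∈{3}] nothing but 3 survives at r2c3. So r2c3=3.
Step 7. [r4c4∈{4}] r4c4 is down to just 4 ⇒ r4c4=4.
Step 8. [r2c1∈{4}] r2c1's peers cover all but 4. So r2c1=4.

Answer: 1 3 4 2 / 4 2 3 1 / 2 4 1 3 / 3 1 2 4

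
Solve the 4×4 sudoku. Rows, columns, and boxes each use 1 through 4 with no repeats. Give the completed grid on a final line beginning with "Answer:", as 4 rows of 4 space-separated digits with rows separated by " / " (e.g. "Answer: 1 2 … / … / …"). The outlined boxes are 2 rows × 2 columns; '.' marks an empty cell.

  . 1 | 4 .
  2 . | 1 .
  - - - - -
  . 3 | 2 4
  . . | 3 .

Step 1. [r4c1∈{1,4}] across col 1, 4 lands solely at r4c1. So r4c1=4.
Step 2. [r2c4∈{3}] nothing but 3 survives at r2c4, so r2c4=3.
Step 3. [r4c2∈{2}] nothing but 2 survives at r4c2 ⇒ r4c2=2.
Step 4. [r1c1∈{3}] r1c1's peers cover all but 3 ⇒ r1c1=3.
Step 5. [r2c2∈{4}] only 4 remains possible at r2c2 ⇒ r2c2=4.
Step 6. [r4c4∈{1}] r4c4 has the single candidate 1 ⇒ r4c4=1.
Step 7. [r3c1∈{1}] nothing but 1 survives at r3c1 ⇒ r3c1=1.
Step 8. [r1c4∈{2}] r1c4 has the single candidate 2. So r1c4=2.

Answer: 3 1 4 2 / 2 4 1 3 / 1 3 2 4 / 4 2 3 1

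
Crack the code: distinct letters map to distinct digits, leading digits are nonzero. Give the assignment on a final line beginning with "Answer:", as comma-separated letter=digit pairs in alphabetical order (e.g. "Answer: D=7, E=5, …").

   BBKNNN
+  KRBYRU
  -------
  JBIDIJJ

Step 1. [col 1: N + U ≡ J (mod 10)] column 1 (N + U ≡ J (mod 10), carry-in 0) doesn't pin U yet; pick U=8 and continue ⇒ U=8.
Step 2. [col 1: N + U ≡ J (mod 10)] no forcing yet in column 1 (carry-in 0); N=3 is free and consistent — try it. So N=3.
Step 3. [col 1: N + U ≡ J (mod 10)] in column 1 we have N+U≡J with carry-in 0; given N=3, U=8 and digits 3,8 already taken and all letters distinct, that pins J to 1, so J=1.
Step 4. [col 2: N + R ≡ J (mod 10)] column 2: given N=3, J=1, carry-in 1, and digits 1,3,8 already taken and all letters distinct, N+R≡J (mod 10) forces R=7. So R=7.
Step 5. [col 3: N + Y ≡ I (mod 10)] I=4 is one option consistent with column 3 (N + Y ≡ I (mod 10), carry-in 1) — take it ⇒ I=4.
Step 6. [col 3: N + Y ≡ I (mod 10)] from column 3 (N=3, I=4, carry-in 1, digits 1,3,4,7,8 already taken and all letters distinct): Y must equal 0. So Y=0.
Step 7. [col 4: K + B ≡ D (mod 10)] from column 4 (nothing yet, carry-in 0, digits 0,1,3,4,7,8 already taken and all letters distinct): D must equal 5, so D=5.
Step 8. [col 4: K + B ≡ D (mod 10)] several values work for B in column 4 (K + B ≡ D (mod 10), carry-in 0); try B=6, so B=6.
Step 9. [col 4: K + B ≡ D (mod 10)] column 4: given B=6, D=5, carry-in 0, and digits 0,1,3,4,5,6,7,8 already taken and all letters distinct, K+B≡D (mod 10) forces K=9, so K=9.

Answer: B=6, D=5, I=4, J=1, K=9, N=3, R=7, U=8, Y=0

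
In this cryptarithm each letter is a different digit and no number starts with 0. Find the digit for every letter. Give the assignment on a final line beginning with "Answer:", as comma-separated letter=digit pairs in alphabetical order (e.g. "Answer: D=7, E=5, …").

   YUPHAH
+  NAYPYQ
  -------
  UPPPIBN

Step 1. [col 1: H + Q ≡ N (mod 10)] no forcing yet in column 1 (carry-in 0); Q=6 is free and consistent — try it, so Q=6.
Step 2. [col 1: H + Q ≡ N (mod 10)] N=8 is one option consistent with column 1 (H + Q ≡ N (mod 10), carry-in 0) — take it. So N=8.
Step 3. [U] adding two 6-digit numbers gives at most 6+1 digits, and here it does — U is that final carry and must be 1 ⇒ U=1.
Step 4. [col 1: H + Q ≡ N (mod 10)] column 1: given Q=6, N=8, carry-in 0, and digits 1,6,8 already taken and all letters distinct, H+Q≡N (mod 10) forces H=2 ⇒ H=2.
Step 5. [col 2: A + Y ≡ B (mod 10)] several values work for A in column 2 (A + Y ≡ B (mod 10), carry-in 0); try A=5 ⇒ A=5.
Step 6. [col 2: A + Y ≡ B (mod 10)] several values work for Y in column 2 (A + Y ≡ B (mod 10), carry-in 0); try Y=9, so Y=9.
Step 7. [col 2: A + Y ≡ B (mod 10)] column 2: given A=5, Y=9, carry-in 0, and digits 1,2,5,6,8,9 already taken and all letters distinct, A+Y≡B (mod 10) forces B=4, so B=4.
Step 8. [col 3: H + P ≡ I (mod 10)] several values work for P in column 3 (H + P ≡ I (mod 10), carry-in 1); try P=7, so P=7.
Step 9. [col 3: H + P ≡ I (mod 10)] column 3: given H=2, P=7, carry-in 1, and digits 1,2,4,5,6,7,8,9 already taken and all letters distinct, H+P≡I (mod 10) forces I=0. So I=0.

Answer: A=5, B=4, H=2, I=0, N=8, P=7, Q=6, U=1, Y=9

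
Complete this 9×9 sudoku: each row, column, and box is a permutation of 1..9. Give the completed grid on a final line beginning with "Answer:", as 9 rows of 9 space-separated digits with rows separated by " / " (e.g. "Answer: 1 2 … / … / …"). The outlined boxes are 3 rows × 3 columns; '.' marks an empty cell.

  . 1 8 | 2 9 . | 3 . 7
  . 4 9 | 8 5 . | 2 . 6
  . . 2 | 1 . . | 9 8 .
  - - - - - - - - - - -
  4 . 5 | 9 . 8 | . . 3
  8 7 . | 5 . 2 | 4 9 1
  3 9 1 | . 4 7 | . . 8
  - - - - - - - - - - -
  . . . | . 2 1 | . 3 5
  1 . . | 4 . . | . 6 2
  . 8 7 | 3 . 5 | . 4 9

Step 1. [r7c2∈{6}] r7c2 has the single candidate 6. So r7c2=6.
Step 2. [r3c5∈{3,6,7}] in box 2, 7 fits only at r3c5 ⇒ r3c5=7.
Step 3. [r8c7∈{7,8}] row 8 places 7 nowhere but r8c7 ⇒ r8c7=7.
Step 4. [r3c2∈{3,5}] across box 1, 3 lands solely at r3c2 ⇒ r3c2=3.
Step 5. [r6c4∈{6}] nothing but 6 survives at r6c4 ⇒ r6c4=6.
Step 6. [r1c6∈{4,6}] row 1 places 4 nowhere but r1c6, so r1c6=4.
Step 7. [r3c1∈{5,6}] in row 3, 5 fits only at r3c1 ⇒ r3c1=5.
Step 8. [r6c8∈{2,5}] in row 6, 2 fits only at r6c8. So r6c8=2.
Step 9. [r2c8∈{1}] only 1 remains possible at r2c8. So r2c8=1.
Step 10. [r7c7∈{8}] r7c7 is down to just 8, so r7c7=8.
Step 11. [r7c1∈{9}] only 9 remains possible at r7c1 ⇒ r7c1=9.
Step 12. [r6c7∈{5}] r6c7 is down to just 5. So r6c7=5.
Step 13. [r4c2∈{2}] r4c2's peers cover all but 2 ⇒ r4c2=2.
Step 14. [r9c5∈{6}] r9c5 has the single candidate 6. So r9c5=6.
Step 15. [r8c3∈{3}] nothing but 3 survives at r8c3, so r8c3=3.
Step 16. [r1c1∈{6}] nothing but 6 survives at r1c1, so r1c1=6.
Step 17. [r1c8∈{5}] only 5 remains possible at r1c8 ⇒ r1c8=5.
Step 18. [r9c1∈{2}] r9c1's peers cover all but 2 ⇒ r9c1=2.
Step 19. [r5c5∈{3}] r5c5 has the single candidate 3 ⇒ r5c5=3.
Step 20. [r2c1∈{7}] r2c1 has the single candidate 7. So r2c1=7.
Step 21. [r5c3∈{6}] r5c3 is down to just 6 ⇒ r5c3=6.
Step 22. [r7c3∈{4}] r7c3 has the single candidate 4, so r7c3=4.
Step 23. [r3c9∈{4}] r3c9 has the single candidate 4, so r3c9=4.
Step 24. [r2c6∈{3}] nothing but 3 survives at r2c6. So r2c6=3.
Step 25. [r4c8∈{7}] only 7 remains possible at r4c8, so r4c8=7.
Step 26. [r3c6∈{6}] nothing but 6 survives at r3c6, so r3c6=6.
Step 27. [r4c5∈{1}] nothing but 1 survives at r4c5, so r4c5=1.
Step 28. [r8c2∈{5}] r8c2's peers cover all but 5, so r8c2=5.
Step 29. [r9c7∈{1}] r9c7 has the single candidate 1 ⇒ r9c7=1.
Step 30. [r8c5∈{8}] r8c5 is down to just 8. So r8c5=8.
Step 31. [r7c4∈{7}] r7c4 has the single candidate 7, so r7c4=7.
Step 32. [r8c6∈{9}] nothing but 9 survives at r8c6 ⇒ r8c6=9.
Step 33. [r4c7∈{6}] r4c7 is down to just 6 ⇒ r4c7=6.

Answer: 6 1 8 2 9 4 3 5 7 / 7 4 9 8 5 3 2 1 6 / 5 3 2 1 7 6 9 8 4 / 4 2 5 9 1 8 6 7 3 / 8 7 6 5 3 2 4 9 1 / 3 9 1 6 4 7 5 2 8 / 9 6 4 7 2 1 8 3 5 / 1 5 3 4 8 9 7 6 2 / 2 8 7 3 6 5 1 4 9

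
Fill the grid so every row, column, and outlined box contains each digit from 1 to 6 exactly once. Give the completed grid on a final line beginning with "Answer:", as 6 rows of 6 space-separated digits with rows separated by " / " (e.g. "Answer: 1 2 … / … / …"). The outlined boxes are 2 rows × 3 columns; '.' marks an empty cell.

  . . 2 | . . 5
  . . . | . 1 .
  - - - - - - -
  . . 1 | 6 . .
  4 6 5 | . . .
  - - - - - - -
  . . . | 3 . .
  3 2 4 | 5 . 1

Step 1. [r5c3∈{6}] r5c3's peers cover all but 6, so r5c3=6.
Step 2. [r2c6∈{2,3,4,6}] across col 6, 6 lands solely at r2c6. So r2c6=6.
Step 3. [r3c2∈{3}] r3c2's peers cover all but 3. So r3c2=3.
Step 4. [r1c4∈{4}] r1c4 has the single candidate 4, so r1c4=4.
Step 5. [r2c1∈{5}] only 5 remains possible at r2c1. So r2c1=5.
Step 6. [r4c6∈{2,3}] in col 6, 3 fits only at r4c6 ⇒ r4c6=3.
Step 7. [r4c5∈{2}] r4c5's peers cover all but 2. So r4c5=2.
Step 8. [r5c1∈{1}] r5c1 has the single candidate 1. So r5c1=1.
Step 9. [r3c6∈{4}] r3c6 has the single candidate 4 ⇒ r3c6=4.
Step 10. [r2c4∈{2}] only 2 remains possible at r2c4 ⇒ r2c4=2.
Step 11. [r6c5∈{6}] r6c5 is down to just 6, so r6c5=6.
Step 12. [r1c5∈{3}] nothing but 3 survives at r1c5 ⇒ r1c5=3.
Step 13. [r5c2∈{5}] r5c2 is down to just 5. So r5c2=5.
Step 14. [r3c5∈{5}] only 5 remains possible at r3c5. So r3c5=5.
Step 15. [r5c5∈{4}] r5c5 is down to just 4 ⇒ r5c5=4.
Step 16. [r1c1∈{6}] r1c1 is down to just 6. So r1c1=6.
Step 17. [r2c2∈{4}] r2c2 has the single candidate 4. So r2c2=4.
Step 18. [r2c3∈{3}] r2c3 has the single candidate 3 ⇒ r2c3=3.
Step 19. [r1c2∈{1}] r1c2 has the single candidate 1, so r1c2=1.
Step 20. [r4c4∈{1}] r4c4 has the single candidate 1 ⇒ r4c4=1.
Step 21. [r3c1∈{2}] r3c1's peers cover all but 2 ⇒ r3c1=2.
Step 22. [r5c6∈{2}] nothing but 2 survives at r5c6. So r5c6=2.

Answer: 6 1 2 4 3 5 / 5 4 3 2 1 6 / 2 3 1 6 5 4 / 4 6 5 1 2 3 / 1 5 6 3 4 2 / 3 2 4 5 6 1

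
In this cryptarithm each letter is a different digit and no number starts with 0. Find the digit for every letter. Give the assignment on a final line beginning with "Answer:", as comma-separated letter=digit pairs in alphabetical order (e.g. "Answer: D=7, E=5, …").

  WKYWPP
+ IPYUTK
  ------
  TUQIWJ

Step 1. [col 1: P + K ≡ J (mod 10)] column 1 (P + K ≡ J (mod 10), carry-in 0) doesn't pin J yet; pick J=5 and continue, so J=5.
Step 2. [col 1: P + K ≡ J (mod 10)] several values work for K in column 1 (P + K ≡ J (mod 10), carry-in 0); try K=3. So K=3.
Step 3. [col 1: P + K ≡ J (mod 10)] column 1 reads P+K+carry(0)=J with K=3, J=5; with digits 3,5 already taken and all letters distinct, the only value for P is 2 ⇒ P=2.
Step 4. [col 2: P + T ≡ W (mod 10)] column 2 (P + T ≡ W (mod 10), carry-in 0) doesn't pin W yet; pick W=1 and continue ⇒ W=1.
Step 5. [col 2: P + T ≡ W (mod 10)] column 2 reads P+T+carry(0)=W with P=2, W=1; with digits 1,2,3,5 already taken and all letters distinct, the only value for T is 9 ⇒ T=9.
Step 6. [col 3: W + U ≡ I (mod 10)] column 3 (W + U ≡ I (mod 10), carry-in 1) doesn't pin I yet; pick I=8 and continue ⇒ I=8.
Step 7. [col 3: W + U ≡ I (mod 10)] from column 3 (W=1, I=8, carry-in 1, digits 1,2,3,5,8,9 already taken and all letters distinct): U must equal 6 ⇒ U=6.
Step 8. [col 4: Y + Y ≡ Q (mod 10)] column 4 reads Y+Y+carry(0)=Q with nothing yet; with digits 1,2,3,5,6,8,9 already taken and all letters distinct, the only value for Q is 4 ⇒ Q=4.
Step 9. [col 4: Y + Y ≡ Q (mod 10)] in column 4 we have Y+Y≡Q with carry-in 0; given Q=4 and digits 1,2,3,4,5,6,8,9 already taken and all letters distinct, that pins Y to 7, so Y=7.

Answer: I=8, J=5, K=3, P=2, Q=4, T=9, U=6, W=1, Y=7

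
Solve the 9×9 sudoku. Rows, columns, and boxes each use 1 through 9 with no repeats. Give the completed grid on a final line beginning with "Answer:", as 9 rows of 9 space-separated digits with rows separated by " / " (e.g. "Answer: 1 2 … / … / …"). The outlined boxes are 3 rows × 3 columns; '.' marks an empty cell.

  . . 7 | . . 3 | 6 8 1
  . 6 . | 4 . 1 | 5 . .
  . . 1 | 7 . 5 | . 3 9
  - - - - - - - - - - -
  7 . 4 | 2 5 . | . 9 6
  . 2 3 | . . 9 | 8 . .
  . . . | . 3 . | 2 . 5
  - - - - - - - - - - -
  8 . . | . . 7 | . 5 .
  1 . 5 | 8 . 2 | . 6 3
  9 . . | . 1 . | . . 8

Step 1. [r6c8∈{1,4,7}] row 6 places 7 nowhere but r6c8. So r6c8=7.
Step 2. [r2c8∈{2}] r2c8's peers cover all but 2 ⇒ r2c8=2.
Step 3. [r9c8∈{4}] only 4 remains possible at r9c8 ⇒ r9c8=4.
Step 4. [r9c6∈{6}] only 6 remains possible at r9c6, so r9c6=6.
Step 5. [r1c4∈{9}] nothing but 9 survives at r1c4. So r1c4=9.
Step 6. [r3c5∈{2,6,8}] in row 3, 6 fits only at r3c5 ⇒ r3c5=6.
Step 7. [r3c2∈{4,8}] 8 has one home in row 3: r3c2. So r3c2=8.
Step 8. [r6c1∈{6}] r6c1 is down to just 6. So r6c1=6.
Step 9. [r6c4∈{1}] r6c4 has the single candidate 1, so r6c4=1.
Step 10. [r9c7∈{7}] only 7 remains possible at r9c7, so r9c7=7.
Step 11. [r6c3∈{8,9}] 8 has one home in col 3: r6c3. So r6c3=8.
Step 12. [r9c2∈{3}] only 3 remains possible at r9c2, so r9c2=3.
Step 13. [r7c2∈{4}] r7c2's peers cover all but 4. So r7c2=4.
Step 14. [r1c1∈{2,4,5}] in row 1, 4 fits only at r1c1 ⇒ r1c1=4.
Step 15. [r8c7∈{9}] r8c7 is down to just 9, so r8c7=9.
Step 16. [r4c2∈{1}] r4c2 is down to just 1. So r4c2=1.
Step 17. [r9c3∈{2}] r9c3's peers cover all but 2, so r9c3=2.
Step 18. [r5c9∈{4}] only 4 remains possible at r5c9, so r5c9=4.
Step 19. [r8c5∈{4}] r8c5's peers cover all but 4 ⇒ r8c5=4.
Step 20. [r5c4∈{6}] r5c4 has the single candidate 6, so r5c4=6.
Step 21. [r5c1∈{5}] r5c1's peers cover all but 5, so r5c1=5.
Step 22. [r3c7∈{4}] r3c7's peers cover all but 4 ⇒ r3c7=4.
Step 23. [r2c3∈{9}] nothing but 9 survives at r2c3, so r2c3=9.
Step 24. [r7c3∈{6}] only 6 remains possible at r7c3. So r7c3=6.
Step 25. [r4c6∈{8}] only 8 remains possible at r4c6 ⇒ r4c6=8.
Step 26. [r7c9∈{2}] r7c9 has the single candidate 2, so r7c9=2.
Step 27. [r5c8∈{1}] only 1 remains possible at r5c8. So r5c8=1.
Step 28. [r8c2∈{7}] r8c2's peers cover all but 7, so r8c2=7.
Step 29. [r7c4∈{3}] r7c4's peers cover all but 3, so r7c4=3.
Step 30. [r1c2∈{5}] nothing but 5 survives at r1c2 ⇒ r1c2=5.
Step 31. [r5c5∈{7}] only 7 remains possible at r5c5, so r5c5=7.
Step 32. [r6c6∈{4}] only 4 remains possible at r6c6 ⇒ r6c6=4.
Step 33. [r2c1∈{3}] r2c1's peers cover all but 3 ⇒ r2c1=3.
Step 34. [r1c5∈{2}] nothing but 2 survives at r1c5 ⇒ r1c5=2.
Step 35. [r2c5∈{8}] r2c5 is down to just 8, so r2c5=8.
Step 36. [r7c7∈{1}] r7c7's peers cover all but 1. So r7c7=1.
Step 37. [r9c4∈{5}] r9c4 has the single candidate 5, so r9c4=5.
Step 38. [r4c7∈{3}] r4c7's peers cover all but 3. So r4c7=3.
Step 39. [r6c2∈{9}] r6c2's peers cover all but 9, so r6c2=9.
Step 40. [r7c5∈{9}] r7c5's peers cover all but 9 ⇒ r7c5=9.
Step 41. [r3c1∈{2}] only 2 remains possible at r3c1 ⇒ r3c1=2.
Step 42. [r2c9∈{7}] r2c9's peers cover all but 7 ⇒ r2c9=7.

Answer: 4 5 7 9 2 3 6 8 1 / 3 6 9 4 8 1 5 2 7 / 2 8 1 7 6 5 4 3 9 / 7 1 4 2 5 8 3 9 6 / 5 2 3 6 7 9 8 1 4 / 6 9 8 1 3 4 2 7 5 / 8 4 6 3 9 7 1 5 2 / 1 7 5 8 4 2 9 6 3 / 9 3 2 5 1 6 7 4 8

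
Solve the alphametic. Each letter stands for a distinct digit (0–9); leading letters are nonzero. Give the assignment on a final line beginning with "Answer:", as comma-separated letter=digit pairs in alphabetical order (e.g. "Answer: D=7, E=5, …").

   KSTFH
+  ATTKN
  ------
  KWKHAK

Step 1. [col 1: H + N ≡ K (mod 10)] several values work for H in column 1 (H + N ≡ K (mod 10), carry-in 0); try H=4, so H=4.
Step 2. [col 1: H + N ≡ K (mod 10)] column 1 (H + N ≡ K (mod 10), carry-in 0) doesn't pin N yet; pick N=7 and continue, so N=7.
Step 3. [col 1: H + N ≡ K (mod 10)] column 1 reads H+N+carry(0)=K with H=4, N=7; with digits 4,7 already taken and all letters distinct, the only value for K is 1. So K=1.
Step 4. [col 2: F + K ≡ A (mod 10)] F=6 is one option consistent with column 2 (F + K ≡ A (mod 10), carry-in 1) — take it ⇒ F=6.
Step 5. [col 2: F + K ≡ A (mod 10)] column 2 reads F+K+carry(1)=A with F=6, K=1; with digits 1,4,6,7 already taken and all letters distinct, the only value for A is 8 ⇒ A=8.
Step 6. [col 3: T + T ≡ H (mod 10)] column 3 reads T+T+carry(0)=H with H=4; with digits 1,4,6,7,8 already taken and all letters distinct, the only value for T is 2 ⇒ T=2.
Step 7. [col 4: S + T ≡ K (mod 10)] from column 4 (T=2, K=1, carry-in 0, digits 1,2,4,6,7,8 already taken and all letters distinct): S must equal 9, so S=9.
Step 8. [col 5: K + A ≡ W (mod 10)] column 5 reads K+A+carry(1)=W with K=1, A=8; with digits 1,2,4,6,7,8,9 already taken and all letters distinct, the only value for W is 0, so W=0.

Answer: A=8, F=6, H=4, K=1, N=7, S=9, T=2, W=0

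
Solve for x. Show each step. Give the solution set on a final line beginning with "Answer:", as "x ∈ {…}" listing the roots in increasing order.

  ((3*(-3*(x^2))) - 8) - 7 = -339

Step 1. [((3*(-3*(x^2))) - 8) - 7 = -339] the outer -7 inverts by adding 7, so sub: (3*(-3*(x^2))) - 8 = -332.
Step 2. [(3*(-3*(x^2))) - 8 = -332] -8 is outermost — add 8 both sides, so sub: 3*(-3*(x^2)) = -324.
Step 3. [3*(-3*(x^2)) = -324] 3·(inner) — divide through by 3, so div: -3*(x^2) = -108.
Step 4. [-3*(x^2) = -108] LHS = -3·(…); ÷-3 both sides, so div: x^2 = 36.
Step 5. [x^2 = 36] 36 ≥ 0, LHS is (·)² — take ±√, so sqrt: x = 6 or -6.

Answer: x ∈ {-6, 6}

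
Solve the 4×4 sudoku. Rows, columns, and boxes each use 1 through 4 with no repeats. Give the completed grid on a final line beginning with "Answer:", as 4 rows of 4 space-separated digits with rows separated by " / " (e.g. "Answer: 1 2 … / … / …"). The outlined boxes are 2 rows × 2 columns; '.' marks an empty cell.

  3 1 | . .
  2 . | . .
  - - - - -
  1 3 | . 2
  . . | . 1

Step 1. [r2c2∈{4}] r2c2 has the single candidate 4. So r2c2=4.
Step 2. [r3c3∈{4}] r3c3 has the single candidate 4. So r3c3=4.
Step 3. [r2c4∈{3}] r2c4's peers cover all but 3, so r2c4=3.
Step 4. [r4c2∈{2}] r4c2 is down to just 2. So r4c2=2.
Step 5. [r2c3∈{1}] r2c3 is down to just 1, so r2c3=1.
Step 6. [r4c3∈{3}] r4c3's peers cover all but 3 ⇒ r4c3=3.
Step 7. [r4c1∈{4}] r4c1 has the single candidate 4. So r4c1=4.
Step 8. [r1c4∈{4}] r1c4 is down to just 4, so r1c4=4.
Step 9. [r1c3∈{2}] nothing but 2 survives at r1c3. So r1c3=2.

Answer: 3 1 2 4 / 2 4 1 3 / 1 3 4 2 / 4 2 3 1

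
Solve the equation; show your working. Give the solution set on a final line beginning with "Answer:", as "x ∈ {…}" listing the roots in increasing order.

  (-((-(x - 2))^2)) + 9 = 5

Step 1. [(-((-(x - 2))^2)) + 9 = 5] subtract 9: x sits inside (… + 9), so sub: -((-(x - 2))^2) = -4.
Step 2. [-((-(x - 2))^2) = -4] LHS negated; negate both sides. So neg: (-(x - 2))^2 = 4.
Step 3. [(-(x - 2))^2 = 4] 4 ≥ 0, LHS is (·)² — take ±√. So sqrt: -(x - 2) = 2 or -2.
Step 4. [-(x - 2) = 2 or -2] LHS negated; negate both sides. So neg: x - 2 = -2 or 2.
Step 5. [x - 2 = -2 or 2] peel the -2: add 2 from each side. So sub: x = 0 or 4.

Answer: x ∈ {0, 4}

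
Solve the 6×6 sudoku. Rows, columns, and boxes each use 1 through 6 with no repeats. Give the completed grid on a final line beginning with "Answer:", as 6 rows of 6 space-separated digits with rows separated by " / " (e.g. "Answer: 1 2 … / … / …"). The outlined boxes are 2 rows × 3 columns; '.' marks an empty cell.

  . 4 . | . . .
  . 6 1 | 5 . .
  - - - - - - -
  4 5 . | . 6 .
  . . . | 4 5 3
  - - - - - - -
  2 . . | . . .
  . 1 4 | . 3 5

Step 1. [r1c3∈{2,3,5}] in box 1, 2 fits only at r1c3. So r1c3=2.
Step 2. [r6c1∈{6}] nothing but 6 survives at r6c1 ⇒ r6c1=6.
Step 3. [r1c5∈{1}] r1c5 has the single candidate 1 ⇒ r1c5=1.
Step 4. [r1c4∈{3,6}] 3 has one home in col 4: r1c4. So r1c4=3.
Step 5. [r5c5∈{4}] nothing but 4 survives at r5c5 ⇒ r5c5=4.
Step 6. [r5c4∈{1,6}] r5c4 is the only open cell in col 4 admitting 6 ⇒ r5c4=6.
Step 7. [r3c4∈{1,2}] across col 4, 1 lands solely at r3c4, so r3c4=1.
Step 8. [r5c2∈{3}] only 3 remains possible at r5c2, so r5c2=3.
Step 9. [r2c6∈{2,4}] across row 2, 4 lands solely at r2c6. So r2c6=4.
Step 10. [r2c5∈{2}] r2c5's peers cover all but 2 ⇒ r2c5=2.
Step 11. [r3c3∈{3}] only 3 remains possible at r3c3. So r3c3=3.
Step 12. [r5c6∈{1}] r5c6 is down to just 1, so r5c6=1.
Step 13. [r1c6∈{6}] nothing but 6 survives at r1c6. So r1c6=6.
Step 14. [r4c2∈{2}] r4c2 is down to just 2. So r4c2=2.
Step 15. [r4c1∈{1}] only 1 remains possible at r4c1 ⇒ r4c1=1.
Step 16. [r1c1∈{5}] r1c1 is down to just 5. So r1c1=5.
Step 17. [r6c4∈{2}] r6c4's peers cover all but 2, so r6c4=2.
Step 18. [r3c6∈{2}] r3c6 is down to just 2, so r3c6=2.
Step 19. [r4c3∈{6}] nothing but 6 survives at r4c3. So r4c3=6.
Step 20. [r5c3∈{5}] nothing but 5 survives at r5c3. So r5c3=5.
Step 21. [r2c1∈{3}] nothing but 3 survives at r2c1 ⇒ r2c1=3.

Answer: 5 4 2 3 1 6 / 3 6 1 5 2 4 / 4 5 3 1 6 2 / 1 2 6 4 5 3 / 2 3 5 6 4 1 / 6 1 4 2 3 5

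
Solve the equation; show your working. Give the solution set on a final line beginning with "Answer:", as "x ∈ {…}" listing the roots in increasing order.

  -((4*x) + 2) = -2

Step 1. [-((4*x) + 2) = -2] leading − — multiply by −1 ⇒ neg: (4*x) + 2 = 2.
Step 2. [(4*x) + 2 = 2] 2 comes off first (subtract 2) ⇒ sub: 4*x = 0.
Step 3. [4*x = 0] 4 out front; divide by 4. So div: x = 0.

Answer: x ∈ {0}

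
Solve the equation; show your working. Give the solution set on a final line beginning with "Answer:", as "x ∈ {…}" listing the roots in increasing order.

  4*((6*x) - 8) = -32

Step 1. [4*((6*x) - 8) = -32] divide by the outer 4 ⇒ div: (6*x) - 8 = -8.
Step 2. [(6*x) - 8 = -8] the outer -8 inverts by adding 8, so sub: 6*x = 0.
Step 3. [6*x = 0] divide by the outer 6, so div: x = 0.

Answer: x ∈ {0}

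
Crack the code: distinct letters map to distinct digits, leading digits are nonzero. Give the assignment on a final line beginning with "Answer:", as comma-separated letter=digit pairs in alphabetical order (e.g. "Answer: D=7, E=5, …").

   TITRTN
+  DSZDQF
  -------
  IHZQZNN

Step 1. [col 1: N + F ≡ N (mod 10)] in column 1 we have N+F≡N with carry-in 0; given nothing yet and all letters distinct, none taken yet, that pins F to 0. So F=0.
Step 2. [col 1: N + F ≡ N (mod 10)] several values work for N in column 1 (N + F ≡ N (mod 10), carry-in 0); try N=6 ⇒ N=6.
Step 3. [I] the sum has 7 digits but both addends have 6; that extra leading digit I is the final carry, namely 1. So I=1.
Step 4. [col 2: T + Q ≡ N (mod 10)] several values work for T in column 2 (T + Q ≡ N (mod 10), carry-in 0); try T=4, so T=4.
Step 5. [col 2: T + Q ≡ N (mod 10)] column 2: given T=4, N=6, carry-in 0, and digits 0,1,4,6 already taken and all letters distinct, T+Q≡N (mod 10) forces Q=2, so Q=2.
Step 6. [col 3: R + D ≡ Z (mod 10)] several values work for D in column 3 (R + D ≡ Z (mod 10), carry-in 0); try D=9. So D=9.
Step 7. [col 3: R + D ≡ Z (mod 10)] column 3: given D=9, carry-in 0, and digits 0,1,2,4,6,9 already taken and all letters distinct, R+D≡Z (mod 10) forces R=8, so R=8.
Step 8. [col 3: R + D ≡ Z (mod 10)] from column 3 (R=8, D=9, carry-in 0, digits 0,1,2,4,6,8,9 already taken and all letters distinct): Z must equal 7. So Z=7.
Step 9. [col 5: I + S ≡ Z (mod 10)] column 5 reads I+S+carry(1)=Z with I=1, Z=7; with digits 0,1,2,4,6,7,8,9 already taken and all letters distinct, the only value for S is 5 ⇒ S=5.
Step 10. [col 6: T + D ≡ H (mod 10)] column 6 reads T+D+carry(0)=H with T=4, D=9; with digits 0,1,2,4,5,6,7,8,9 already taken and all letters distinct, the only value for H is 3 ⇒ H=3.

Answer: D=9, F=0, H=3, I=1, N=6, Q=2, R=8, S=5, T=4, Z=7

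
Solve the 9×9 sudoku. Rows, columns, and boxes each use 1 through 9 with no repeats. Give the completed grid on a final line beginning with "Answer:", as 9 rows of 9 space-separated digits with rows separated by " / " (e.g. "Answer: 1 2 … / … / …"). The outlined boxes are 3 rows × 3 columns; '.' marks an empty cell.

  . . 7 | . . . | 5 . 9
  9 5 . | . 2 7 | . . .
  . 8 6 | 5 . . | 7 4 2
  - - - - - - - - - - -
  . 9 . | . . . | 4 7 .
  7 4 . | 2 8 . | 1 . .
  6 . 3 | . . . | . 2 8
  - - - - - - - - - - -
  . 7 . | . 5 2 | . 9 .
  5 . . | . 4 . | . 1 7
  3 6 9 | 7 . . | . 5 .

Step 1. [r5c6∈{3,5,6,9}] across row 5, 9 lands solely at r5c6. So r5c6=9.
Step 2. [r3c1∈{1}] only 1 remains possible at r3c1 ⇒ r3c1=1.
Step 3. [r3c6∈{3}] r3c6 is down to just 3, so r3c6=3.
Step 4. [r9c5∈{1}] r9c5 has the single candidate 1 ⇒ r9c5=1.
Step 5. [r1c5∈{6}] nothing but 6 survives at r1c5. So r1c5=6.
Step 6. [r9c6∈{8}] r9c6 is down to just 8 ⇒ r9c6=8.
Step 7. [r8c6∈{6}] nothing but 6 survives at r8c6. So r8c6=6.
Step 8. [r7c4∈{3}] r7c4 has the single candidate 3. So r7c4=3.
Step 9. [r8c7∈{2,3,8}] r8c7 is the only open cell in row 8 admitting 3 ⇒ r8c7=3.
Step 10. [r8c3∈{2,8}] 8 has one home in row 8: r8c3 ⇒ r8c3=8.
Step 11. [r6c6∈{1,4,5}] r6c6 is the only open cell in row 6 admitting 5. So r6c6=5.
Step 12. [r1c6∈{1,4}] r1c6 is the only open cell in col 6 admitting 4 ⇒ r1c6=4.
Step 13. [r1c4∈{1,8}] in row 1, 1 fits only at r1c4, so r1c4=1.
Step 14. [r4c3∈{1,2,5}] in col 3, 2 fits only at r4c3, so r4c3=2.
Step 15. [r1c8∈{3,8}] in row 1, 8 fits only at r1c8 ⇒ r1c8=8.
Step 16. [r4c9∈{3,5,6}] r4c9 is the only open cell in row 4 admitting 5 ⇒ r4c9=5.
Step 17. [r2c7∈{6}] only 6 remains possible at r2c7 ⇒ r2c7=6.
Step 18. [r5c8∈{3,6}] in col 8, 6 fits only at r5c8 ⇒ r5c8=6.
Step 19. [r7c1∈{4}] nothing but 4 survives at r7c1 ⇒ r7c1=4.
Step 20. [r1c2∈{2,3}] across row 1, 3 lands solely at r1c2 ⇒ r1c2=3.
Step 21. [r2c8∈{3}] r2c8 has the single candidate 3 ⇒ r2c8=3.
Step 22. [r2c9∈{1}] nothing but 1 survives at r2c9, so r2c9=1.
Step 23. [r4c4∈{6}] nothing but 6 survives at r4c4. So r4c4=6.
Step 24. [r6c4∈{4}] nothing but 4 survives at r6c4. So r6c4=4.
Step 25. [r3c5∈{9}] r3c5 is down to just 9, so r3c5=9.
Step 26. [r4c1∈{8}] only 8 remains possible at r4c1 ⇒ r4c1=8.
Step 27. [r8c2∈{2}] only 2 remains possible at r8c2, so r8c2=2.
Step 28. [r6c5∈{7}] r6c5's peers cover all but 7 ⇒ r6c5=7.
Step 29. [r4c5∈{3}] r4c5 has the single candidate 3 ⇒ r4c5=3.
Step 30. [r9c7∈{2}] r9c7's peers cover all but 2, so r9c7=2.
Step 31. [r7c3∈{1}] only 1 remains possible at r7c3 ⇒ r7c3=1.
Step 32. [r8c4∈{9}] r8c4 has the single candidate 9. So r8c4=9.
Step 33. [r5c9∈{3}] only 3 remains possible at r5c9, so r5c9=3.
Step 34. [r6c2∈{1}] r6c2 has the single candidate 1. So r6c2=1.
Step 35. [r7c9∈{6}] r7c9's peers cover all but 6 ⇒ r7c9=6.
Step 36. [r5c3∈{5}] r5c3 has the single candidate 5, so r5c3=5.
Step 37. [r2c3∈{4}] r2c3 is down to just 4. So r2c3=4.
Step 38. [r1c1∈{2}] r1c1's peers cover all but 2 ⇒ r1c1=2.
Step 39. [r4c6∈{1}] only 1 remains possible at r4c6, so r4c6=1.
Step 40. [r6c7∈{9}] r6c7 has the single candidate 9. So r6c7=9.
Step 41. [r7c7∈{8}] r7c7 is down to just 8 ⇒ r7c7=8.
Step 42. [r9c9∈{4}] r9c9 has the single candidate 4 ⇒ r9c9=4.
Step 43. [r2c4∈{8}] r2c4 is down to just 8. So r2c4=8.

Answer: 2 3 7 1 6 4 5 8 9 / 9 5 4 8 2 7 6 3 1 / 1 8 6 5 9 3 7 4 2 / 8 9 2 6 3 1 4 7 5 / 7 4 5 2 8 9 1 6 3 / 6 1 3 4 7 5 9 2 8 / 4 7 1 3 5 2 8 9 6 / 5 2 8 9 4 6 3 1 7 / 3 6 9 7 1 8 2 5 4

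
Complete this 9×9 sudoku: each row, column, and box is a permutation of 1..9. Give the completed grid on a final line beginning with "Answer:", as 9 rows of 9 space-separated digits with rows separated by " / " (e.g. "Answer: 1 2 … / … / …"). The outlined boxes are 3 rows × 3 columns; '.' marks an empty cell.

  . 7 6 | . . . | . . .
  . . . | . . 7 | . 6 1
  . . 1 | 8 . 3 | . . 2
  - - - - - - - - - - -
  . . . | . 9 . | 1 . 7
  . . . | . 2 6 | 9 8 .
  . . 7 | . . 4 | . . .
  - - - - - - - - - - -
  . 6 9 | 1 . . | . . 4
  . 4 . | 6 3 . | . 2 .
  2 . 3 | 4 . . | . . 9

Step 1. [r4c8∈{3,4,5}] r4c8 is the only open cell in box 6 admitting 4, so r4c8=4.
Step 2. [r8c1∈{1,5,7,8}] row 8 places 1 nowhere but r8c1 ⇒ r8c1=1.
Step 3. [r8c7∈{5,7,8}] 7 has one home in row 8: r8c7, so r8c7=7.
Step 4. [r1c6∈{1,2,5,9}] col 6 places 1 nowhere but r1c6. So r1c6=1.
Step 5. [r6c7∈{2,3,5,6}] in col 7, 2 fits only at r6c7, so r6c7=2.
Step 6. [r4c1∈{3,5,6,8}] row 4 places 6 nowhere but r4c1 ⇒ r4c1=6.
Step 7. [r9c5∈{5,7,8}] in row 9, 7 fits only at r9c5 ⇒ r9c5=7.
Step 8. [r6c5∈{1,5,8}] col 5 places 1 nowhere but r6c5, so r6c5=1.
Step 9. [r4c6∈{5,8}] r4c6 is the only open cell in box 5 admitting 8, so r4c6=8.
Step 10. [r9c6∈{5}] r9c6's peers cover all but 5. So r9c6=5.
Step 11. [r9c2∈{8}] r9c2's peers cover all but 8 ⇒ r9c2=8.
Step 12. [r2c3∈{2,4,5,8}] across col 3, 8 lands solely at r2c3 ⇒ r2c3=8.
Step 13. [r2c2∈{2,3,5,9}] in box 1, 2 fits only at r2c2 ⇒ r2c2=2.
Step 14. [r8c3∈{5}] r8c3 has the single candidate 5, so r8c3=5.
Step 15. [r6c1∈{3,5,8,9}] in row 6, 8 fits only at r6c1. So r6c1=8.
Step 16. [r6c2∈{3,5,9}] 9 has one home in row 6: r6c2, so r6c2=9.
Step 17. [r3c2∈{5}] r3c2's peers cover all but 5 ⇒ r3c2=5.
Step 18. [r4c4∈{3,5}] across row 4, 5 lands solely at r4c4. So r4c4=5.
Step 19. [r3c7∈{4}] r3c7's peers cover all but 4. So r3c7=4.
Step 20. [r3c1∈{9}] r3c1's peers cover all but 9, so r3c1=9.
Step 21. [r1c8∈{3,5,9}] 9 has one home in col 8: r1c8, so r1c8=9.
Step 22. [r6c4∈{3}] nothing but 3 survives at r6c4 ⇒ r6c4=3.
Step 23. [r5c9∈{3,5}] in box 6, 3 fits only at r5c9 ⇒ r5c9=3.
Step 24. [r6c8∈{5}] only 5 remains possible at r6c8, so r6c8=5.
Step 25. [r1c9∈{5,8}] 5 has one home in col 9: r1c9, so r1c9=5.
Step 26. [r2c7∈{3}] r2c7 is down to just 3, so r2c7=3.
Step 27. [r2c1∈{4}] r2c1 is down to just 4. So r2c1=4.
Step 28. [r1c7∈{8}] r1c7 is down to just 8. So r1c7=8.
Step 29. [r3c5∈{6}] r3c5 is down to just 6, so r3c5=6.
Step 30. [r7c1∈{7}] r7c1 has the single candidate 7, so r7c1=7.
Step 31. [r2c4∈{9}] only 9 remains possible at r2c4. So r2c4=9.
Step 32. [r3c8∈{7}] nothing but 7 survives at r3c8, so r3c8=7.
Step 33. [r4c2∈{3}] only 3 remains possible at r4c2 ⇒ r4c2=3.
Step 34. [r7c5∈{8}] r7c5's peers cover all but 8 ⇒ r7c5=8.
Step 35. [r5c4∈{7}] r5c4's peers cover all but 7. So r5c4=7.
Step 36. [r6c9∈{6}] only 6 remains possible at r6c9 ⇒ r6c9=6.
Step 37. [r1c5∈{4}] nothing but 4 survives at r1c5, so r1c5=4.
Step 38. [r7c6∈{2}] r7c6 has the single candidate 2. So r7c6=2.
Step 39. [r2c5∈{5}] r2c5's peers cover all but 5 ⇒ r2c5=5.
Step 40. [r5c3∈{4}] r5c3's peers cover all but 4 ⇒ r5c3=4.
Step 41. [r8c6∈{9}] r8c6 is down to just 9. So r8c6=9.
Step 42. [r1c4∈{2}] r1c4 is down to just 2, so r1c4=2.
Step 43. [r7c8∈{3}] only 3 remains possible at r7c8 ⇒ r7c8=3.
Step 44. [r5c2∈{1}] r5c2 has the single candidate 1, so r5c2=1.
Step 45. [r7c7∈{5}] only 5 remains possible at r7c7 ⇒ r7c7=5.
Step 46. [r1c1∈{3}] nothing but 3 survives at r1c1 ⇒ r1c1=3.
Step 47. [r4c3∈{2}] nothing but 2 survives at r4c3. So r4c3=2.
Step 48. [r9c7∈{6}] r9c7 has the single candidate 6. So r9c7=6.
Step 49. [r8c9∈{8}] r8c9 is down to just 8. So r8c9=8.
Step 50. [r5c1∈{5}] r5c1 is down to just 5. So r5c1=5.
Step 51. [r9c8∈{1}] r9c8's peers cover all but 1 ⇒ r9c8=1.

Answer: 3 7 6 2 4 1 8 9 5 / 4 2 8 9 5 7 3 6 1 / 9 5 1 8 6 3 4 7 2 / 6 3 2 5 9 8 1 4 7 / 5 1 4 7 2 6 9 8 3 / 8 9 7 3 1 4 2 5 6 / 7 6 9 1 8 2 5 3 4 / 1 4 5 6 3 9 7 2 8 / 2 8 3 4 7 5 6 1 9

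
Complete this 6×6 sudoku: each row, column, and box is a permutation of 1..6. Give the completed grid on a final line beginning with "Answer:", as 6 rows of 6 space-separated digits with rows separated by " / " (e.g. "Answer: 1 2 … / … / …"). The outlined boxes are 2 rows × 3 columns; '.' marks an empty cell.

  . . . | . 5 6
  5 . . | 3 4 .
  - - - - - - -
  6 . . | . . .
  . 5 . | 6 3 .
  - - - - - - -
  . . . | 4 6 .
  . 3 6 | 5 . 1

Step 1. [r2c6∈{2}] r2c6 has the single candidate 2 ⇒ r2c6=2.
Step 2. [r2c3∈{1}] r2c3's peers cover all but 1. So r2c3=1.
Step 3. [r3c4∈{1,2}] 2 has one home in col 4: r3c4, so r3c4=2.
Step 4. [r4c1∈{1,2,4}] r4c1 is the only open cell in row 4 admitting 1, so r4c1=1.
Step 5. [r3c2∈{4}] r3c2's peers cover all but 4. So r3c2=4.
Step 6. [r5c1∈{2}] r5c1's peers cover all but 2 ⇒ r5c1=2.
Step 7. [r1c3∈{2,3,4}] in col 3, 4 fits only at r1c3 ⇒ r1c3=4.
Step 8. [r1c2∈{2}] r1c2's peers cover all but 2, so r1c2=2.
Step 9. [r3c5∈{1}] nothing but 1 survives at r3c5 ⇒ r3c5=1.
Step 10. [r1c1∈{3}] r1c1's peers cover all but 3, so r1c1=3.
Step 11. [r5c3∈{5}] r5c3 is down to just 5 ⇒ r5c3=5.
Step 12. [r6c1∈{4}] r6c1's peers cover all but 4. So r6c1=4.
Step 13. [r1c4∈{1}] r1c4 is down to just 1, so r1c4=1.
Step 14. [r4c6∈{4}] r4c6 is down to just 4. So r4c6=4.
Step 15. [r5c2∈{1}] r5c2 has the single candidate 1. So r5c2=1.
Step 16. [r3c6∈{5}] r3c6's peers cover all but 5, so r3c6=5.
Step 17. [r2c2∈{6}] r2c2 has the single candidate 6, so r2c2=6.
Step 18. [r6c5∈{2}] only 2 remains possible at r6c5. So r6c5=2.
Step 19. [r5c6∈{3}] only 3 remains possible at r5c6, so r5c6=3.
Step 20. [r3c3∈{3}] r3c3 has the single candidate 3. So r3c3=3.
Step 21. [r4c3∈{2}] r4c3 has the single candidate 2, so r4c3=2.

Answer: 3 2 4 1 5 6 / 5 6 1 3 4 2 / 6 4 3 2 1 5 / 1 5 2 6 3 4 / 2 1 5 4 6 3 / 4 3 6 5 2 1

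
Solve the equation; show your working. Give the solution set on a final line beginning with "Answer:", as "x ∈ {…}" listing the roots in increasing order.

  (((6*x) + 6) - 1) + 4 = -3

Step 1. [(((6*x) + 6) - 1) + 4 = -3] peel the +4: subtract 4 from each side ⇒ sub: ((6*x) + 6) - 1 = -7.
Step 2. [((6*x) + 6) - 1 = -7] add 1: x sits inside (… - 1) ⇒ sub: (6*x) + 6 = -6.
Step 3. [(6*x) + 6 = -6] peel the +6: subtract 6 from each side. So sub: 6*x = -12.
Step 4. [6*x = -12] 6·(inner) — divide through by 6, so div: x = -2.

Answer: x ∈ {-2}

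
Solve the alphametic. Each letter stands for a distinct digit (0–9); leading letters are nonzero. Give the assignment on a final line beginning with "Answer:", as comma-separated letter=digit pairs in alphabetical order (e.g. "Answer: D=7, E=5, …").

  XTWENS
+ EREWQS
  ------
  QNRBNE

Step 1. [col 1: S + S ≡ E (mod 10)] column 1 (S + S ≡ E (mod 10), carry-in 0) doesn't pin S yet; pick S=6 and continue, so S=6.
Step 2. [col 1: S + S ≡ E (mod 10)] column 1 reads S+S+carry(0)=E with S=6; with digits 6 already taken and all letters distinct, the only value for E is 2. So E=2.
Step 3. [col 2: N + Q ≡ N (mod 10)] column 2 reads N+Q+carry(1)=N with nothing yet; with digits 2,6 already taken and all letters distinct, the only value for Q is 9 ⇒ Q=9.
Step 4. [col 2: N + Q ≡ N (mod 10)] column 2 (N + Q ≡ N (mod 10), carry-in 1) doesn't pin N yet; pick N=8 and continue ⇒ N=8.
Step 5. [col 3: E + W ≡ B (mod 10)] W=1 is one option consistent with column 3 (E + W ≡ B (mod 10), carry-in 1) — take it ⇒ W=1.
Step 6. [col 3: E + W ≡ B (mod 10)] in column 3 we have E+W≡B with carry-in 1; given E=2, W=1 and digits 1,2,6,8,9 already taken and all letters distinct, that pins B to 4 ⇒ B=4.
Step 7. [col 4: W + E ≡ R (mod 10)] column 4: given W=1, E=2, carry-in 0, and digits 1,2,4,6,8,9 already taken and all letters distinct, W+E≡R (mod 10) forces R=3. So R=3.
Step 8. [col 5: T + R ≡ N (mod 10)] column 5: given R=3, N=8, carry-in 0, and digits 1,2,3,4,6,8,9 already taken and all letters distinct, T+R≡N (mod 10) forces T=5 ⇒ T=5.
Step 9. [col 6: X + E ≡ Q (mod 10)] from column 6 (E=2, Q=9, carry-in 0, digits 1,2,3,4,5,6,8,9 already taken and all letters distinct): X must equal 7 ⇒ X=7.

Answer: B=4, E=2, N=8, Q=9, R=3, S=6, T=5, W=1, X=7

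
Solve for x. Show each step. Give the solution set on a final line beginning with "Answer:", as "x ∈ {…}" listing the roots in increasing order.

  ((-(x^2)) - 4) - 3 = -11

Step 1. [((-(x^2)) - 4) - 3 = -11] add 3: x sits inside (… - 3), so sub: (-(x^2)) - 4 = -8.
Step 2. [(-(x^2)) - 4 = -8] add 4: x sits inside (… - 4), so sub: -(x^2) = -4.
Step 3. [-(x^2) = -4] LHS negated; negate both sides. So neg: x^2 = 4.
Step 4. [x^2 = 4] √ both sides: 4 ≥ 0 gives two branches, so sqrt: x = 2 or -2.

Answer: x ∈ {-2, 2}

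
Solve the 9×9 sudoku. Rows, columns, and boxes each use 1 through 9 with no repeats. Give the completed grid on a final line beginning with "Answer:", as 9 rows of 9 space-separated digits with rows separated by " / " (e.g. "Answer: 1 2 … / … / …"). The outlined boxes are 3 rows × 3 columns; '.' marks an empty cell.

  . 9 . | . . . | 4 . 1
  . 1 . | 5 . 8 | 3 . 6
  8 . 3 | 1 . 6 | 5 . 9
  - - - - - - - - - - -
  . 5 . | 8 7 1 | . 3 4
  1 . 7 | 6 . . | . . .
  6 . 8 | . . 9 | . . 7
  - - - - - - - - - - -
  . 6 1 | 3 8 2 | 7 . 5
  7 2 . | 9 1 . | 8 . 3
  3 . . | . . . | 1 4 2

Step 1. [r6c7∈{2}] r6c7 has the single candidate 2. So r6c7=2.
Step 2. [r1c4∈{2,7}] in col 4, 2 fits only at r1c4. So r1c4=2.
Step 3. [r3c5∈{4}] nothing but 4 survives at r3c5, so r3c5=4.
Step 4. [r1c5∈{3}] nothing but 3 survives at r1c5 ⇒ r1c5=3.
Step 5. [r6c5∈{5}] nothing but 5 survives at r6c5. So r6c5=5.
Step 6. [r8c6∈{4,5}] box 8 places 4 nowhere but r8c6, so r8c6=4.
Step 7. [r9c3∈{5,9}] r9c3 is the only open cell in row 9 admitting 9 ⇒ r9c3=9.
Step 8. [r2c8∈{2,7}] across row 2, 7 lands solely at r2c8 ⇒ r2c8=7.
Step 9. [r6c2∈{3,4}] 3 has one home in row 6: r6c2, so r6c2=3.
Step 10. [r4c1∈{2,9}] 9 has one home in col 1: r4c1, so r4c1=9.
Step 11. [r2c1∈{2,4}] across col 1, 2 lands solely at r2c1, so r2c1=2.
Step 12. [r5c8∈{5,8,9}] r5c8 is the only open cell in row 5 admitting 5. So r5c8=5.
Step 13. [r1c3∈{5,6}] in row 1, 6 fits only at r1c3 ⇒ r1c3=6.
Step 14. [r1c6∈{7}] r1c6's peers cover all but 7. So r1c6=7.
Step 15. [r9c6∈{5}] r9c6's peers cover all but 5 ⇒ r9c6=5.
Step 16. [r3c2∈{7}] only 7 remains possible at r3c2, so r3c2=7.
Step 17. [r9c5∈{6}] nothing but 6 survives at r9c5, so r9c5=6.
Step 18. [r3c8∈{2}] r3c8 is down to just 2. So r3c8=2.
Step 19. [r7c1∈{4}] r7c1 has the single candidate 4. So r7c1=4.
Step 20. [r2c3∈{4}] r2c3 has the single candidate 4 ⇒ r2c3=4.
Step 21. [r8c3∈{5}] r8c3 has the single candidate 5. So r8c3=5.
Step 22. [r9c2∈{8}] nothing but 8 survives at r9c2. So r9c2=8.
Step 23. [r5c6∈{3}] r5c6 is down to just 3 ⇒ r5c6=3.
Step 24. [r2c5∈{9}] r2c5 is down to just 9, so r2c5=9.
Step 25. [r5c2∈{4}] r5c2 is down to just 4. So r5c2=4.
Step 26. [r4c7∈{6}] r4c7 is down to just 6. So r4c7=6.
Step 27. [r5c5∈{2}] r5c5 has the single candidate 2. So r5c5=2.
Step 28. [r9c4∈{7}] only 7 remains possible at r9c4, so r9c4=7.
Step 29. [r6c8∈{1}] r6c8's peers cover all but 1. So r6c8=1.
Step 30. [r5c7∈{9}] r5c7 is down to just 9. So r5c7=9.
Step 31. [r7c8∈{9}] only 9 remains possible at r7c8 ⇒ r7c8=9.
Step 32. [r1c1∈{5}] r1c1's peers cover all but 5 ⇒ r1c1=5.
Step 33. [r1c8∈{8}] r1c8's peers cover all but 8, so r1c8=8.
Step 34. [r5c9∈{8}] nothing but 8 survives at r5c9. So r5c9=8.
Step 35. [r8c8∈{6}] r8c8 has the single candidate 6. So r8c8=6.
Step 36. [r4c3∈{2}] r4c3's peers cover all but 2 ⇒ r4c3=2.
Step 37. [r6c4∈{4}] r6c4 has the single candidate 4, so r6c4=4.

Answer: 5 9 6 2 3 7 4 8 1 / 2 1 4 5 9 8 3 7 6 / 8 7 3 1 4 6 5 2 9 / 9 5 2 8 7 1 6 3 4 / 1 4 7 6 2 3 9 5 8 / 6 3 8 4 5 9 2 1 7 / 4 6 1 3 8 2 7 9 5 / 7 2 5 9 1 4 8 6 3 / 3 8 9 7 6 5 1 4 2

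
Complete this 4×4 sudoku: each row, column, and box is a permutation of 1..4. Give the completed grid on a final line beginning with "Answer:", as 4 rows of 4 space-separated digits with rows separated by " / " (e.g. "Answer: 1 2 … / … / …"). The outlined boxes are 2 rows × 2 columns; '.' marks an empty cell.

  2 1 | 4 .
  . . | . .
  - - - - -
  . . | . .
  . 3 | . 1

Step 1. [r3c4∈{2,3,4}] 4 has one home in col 4: r3c4, so r3c4=4.
Step 2. [r2c1∈{3,4}] r2c1 is the only open cell in col 1 admitting 3, so r2c1=3.
Step 3. [r4c3∈{2}] nothing but 2 survives at r4c3 ⇒ r4c3=2.
Step 4. [r3c2∈{2}] only 2 remains possible at r3c2 ⇒ r3c2=2.
Step 5. [r2c2∈{4}] only 4 remains possible at r2c2. So r2c2=4.
Step 6. [r2c3∈{1}] r2c3's peers cover all but 1. So r2c3=1.
Step 7. [r2c4∈{2}] r2c4 is down to just 2. So r2c4=2.
Step 8. [r4c1∈{4}] only 4 remains possible at r4c1 ⇒ r4c1=4.
Step 9. [r1c4∈{3}] r1c4's peers cover all but 3, so r1c4=3.
Step 10. [r3c3∈{3}] nothing but 3 survives at r3c3. So r3c3=3.
Step 11. [r3c1∈{1}] r3c1 has the single candidate 1. So r3c1=1.

Answer: 2 1 4 3 / 3 4 1 2 / 1 2 3 4 / 4 3 2 1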